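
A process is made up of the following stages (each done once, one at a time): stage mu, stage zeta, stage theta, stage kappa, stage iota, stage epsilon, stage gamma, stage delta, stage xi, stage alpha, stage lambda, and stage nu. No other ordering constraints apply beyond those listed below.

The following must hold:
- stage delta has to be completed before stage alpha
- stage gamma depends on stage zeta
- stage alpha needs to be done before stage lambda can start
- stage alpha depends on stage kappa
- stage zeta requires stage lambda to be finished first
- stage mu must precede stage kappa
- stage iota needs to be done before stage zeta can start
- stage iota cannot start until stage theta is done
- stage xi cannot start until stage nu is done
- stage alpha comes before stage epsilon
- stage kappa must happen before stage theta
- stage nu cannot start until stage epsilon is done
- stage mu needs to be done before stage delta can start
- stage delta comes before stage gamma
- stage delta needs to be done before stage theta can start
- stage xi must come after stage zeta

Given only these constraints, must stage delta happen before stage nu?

Yes

Tracing the constraints gives a chain: stage delta → stage alpha → stage epsilon → stage nu.
That forces stage delta before stage nu in every valid schedule.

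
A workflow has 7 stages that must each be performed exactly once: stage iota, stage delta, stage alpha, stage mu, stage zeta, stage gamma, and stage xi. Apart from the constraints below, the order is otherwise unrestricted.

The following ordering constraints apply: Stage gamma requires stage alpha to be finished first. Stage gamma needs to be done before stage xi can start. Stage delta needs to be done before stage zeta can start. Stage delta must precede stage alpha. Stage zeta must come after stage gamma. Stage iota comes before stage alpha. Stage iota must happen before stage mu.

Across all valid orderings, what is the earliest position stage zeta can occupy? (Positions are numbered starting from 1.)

Working backwards through the constraints from stage zeta, its full set of required predecessors is stage iota, stage delta, stage alpha, stage gamma — 4 of them.
With 4 mandatory predecessors, the earliest stage zeta can sit is position 4+1 = 5, and placing just those 4 first achieves it.

5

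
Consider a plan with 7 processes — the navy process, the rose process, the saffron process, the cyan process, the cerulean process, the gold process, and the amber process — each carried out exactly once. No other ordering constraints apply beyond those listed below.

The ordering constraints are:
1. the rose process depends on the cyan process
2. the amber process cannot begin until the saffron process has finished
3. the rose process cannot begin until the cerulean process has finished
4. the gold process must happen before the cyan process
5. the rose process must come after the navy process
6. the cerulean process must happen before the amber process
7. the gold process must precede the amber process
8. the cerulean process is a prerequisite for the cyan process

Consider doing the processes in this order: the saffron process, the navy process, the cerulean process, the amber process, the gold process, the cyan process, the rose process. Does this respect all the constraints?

Here the gold process comes after the amber process.
Since the gold process is required before the amber process, the ordering is invalid.

No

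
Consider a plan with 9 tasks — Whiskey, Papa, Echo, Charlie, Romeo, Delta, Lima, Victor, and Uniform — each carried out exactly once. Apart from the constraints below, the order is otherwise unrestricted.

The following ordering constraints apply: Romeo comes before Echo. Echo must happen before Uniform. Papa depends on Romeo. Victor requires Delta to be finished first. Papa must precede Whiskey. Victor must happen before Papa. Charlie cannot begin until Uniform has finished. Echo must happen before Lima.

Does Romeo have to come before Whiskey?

Following the dependencies: Romeo → Papa → Whiskey.
That forces Romeo before Whiskey in every valid schedule.

Yes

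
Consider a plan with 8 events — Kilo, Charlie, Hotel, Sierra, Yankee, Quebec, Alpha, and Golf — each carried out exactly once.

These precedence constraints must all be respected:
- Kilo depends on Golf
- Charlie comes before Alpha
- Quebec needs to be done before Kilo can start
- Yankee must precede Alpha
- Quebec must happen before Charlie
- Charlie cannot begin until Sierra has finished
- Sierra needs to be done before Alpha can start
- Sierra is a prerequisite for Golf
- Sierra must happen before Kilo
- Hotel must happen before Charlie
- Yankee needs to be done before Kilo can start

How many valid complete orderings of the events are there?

318

4 events have no prerequisites (Hotel, Sierra, Yankee, Quebec), so any of them could come first.
Systematically extending each partial ordering one event at a time and counting, there are 318 complete orderings.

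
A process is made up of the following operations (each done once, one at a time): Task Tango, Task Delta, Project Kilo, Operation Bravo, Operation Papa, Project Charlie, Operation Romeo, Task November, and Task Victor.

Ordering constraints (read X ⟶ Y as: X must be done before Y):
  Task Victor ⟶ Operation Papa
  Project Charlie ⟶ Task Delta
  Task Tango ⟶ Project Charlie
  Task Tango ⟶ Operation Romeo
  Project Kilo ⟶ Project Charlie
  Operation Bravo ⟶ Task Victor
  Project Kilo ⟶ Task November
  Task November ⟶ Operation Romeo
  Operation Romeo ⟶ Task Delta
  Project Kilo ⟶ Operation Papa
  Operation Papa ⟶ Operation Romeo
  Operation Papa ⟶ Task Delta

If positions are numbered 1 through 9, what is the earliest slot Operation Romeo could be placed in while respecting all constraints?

Working backwards through the constraints from Operation Romeo, its full set of required predecessors is Task Tango, Project Kilo, Operation Bravo, Operation Papa, Task November, Task Victor — 6 of them.
With 6 mandatory predecessors, the earliest Operation Romeo can sit is position 6+1 = 7, and placing just those 6 first achieves it.

7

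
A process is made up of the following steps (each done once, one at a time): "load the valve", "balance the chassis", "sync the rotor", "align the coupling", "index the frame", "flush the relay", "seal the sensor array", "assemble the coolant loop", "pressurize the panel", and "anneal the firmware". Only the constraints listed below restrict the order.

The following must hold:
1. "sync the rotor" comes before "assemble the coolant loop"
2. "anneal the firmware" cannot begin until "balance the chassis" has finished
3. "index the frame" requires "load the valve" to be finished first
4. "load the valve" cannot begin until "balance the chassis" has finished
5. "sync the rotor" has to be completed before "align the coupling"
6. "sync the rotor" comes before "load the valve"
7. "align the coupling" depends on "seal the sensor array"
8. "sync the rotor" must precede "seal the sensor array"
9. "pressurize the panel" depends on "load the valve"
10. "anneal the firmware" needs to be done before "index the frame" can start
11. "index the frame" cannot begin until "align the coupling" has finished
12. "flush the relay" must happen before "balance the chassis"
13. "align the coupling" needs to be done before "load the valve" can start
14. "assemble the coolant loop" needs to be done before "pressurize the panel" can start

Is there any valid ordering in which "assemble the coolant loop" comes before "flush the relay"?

Nothing in the constraints forces "flush the relay" before "assemble the coolant loop" — there is no chain from "flush the relay" to "assemble the coolant loop".
That means at least one valid schedule has "assemble the coolant loop" before "flush the relay".

Yes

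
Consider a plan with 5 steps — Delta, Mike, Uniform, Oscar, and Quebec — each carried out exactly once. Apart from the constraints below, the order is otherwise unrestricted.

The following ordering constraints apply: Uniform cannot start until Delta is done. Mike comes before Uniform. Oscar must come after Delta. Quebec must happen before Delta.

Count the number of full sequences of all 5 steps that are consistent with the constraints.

7

The steps with no prerequisites are Mike, Quebec; any of them can be placed first.
Counting all ways to extend the partial order to a total order gives 7.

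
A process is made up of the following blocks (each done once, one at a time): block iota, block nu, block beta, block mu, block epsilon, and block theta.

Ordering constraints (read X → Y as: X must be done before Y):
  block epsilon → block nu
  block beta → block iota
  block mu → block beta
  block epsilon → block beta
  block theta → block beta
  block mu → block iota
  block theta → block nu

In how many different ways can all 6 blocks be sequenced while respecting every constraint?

20

3 blocks have no prerequisites (block mu, block epsilon, block theta), so any of them could come first.
Systematically extending each partial ordering one block at a time and counting, there are 20 complete orderings.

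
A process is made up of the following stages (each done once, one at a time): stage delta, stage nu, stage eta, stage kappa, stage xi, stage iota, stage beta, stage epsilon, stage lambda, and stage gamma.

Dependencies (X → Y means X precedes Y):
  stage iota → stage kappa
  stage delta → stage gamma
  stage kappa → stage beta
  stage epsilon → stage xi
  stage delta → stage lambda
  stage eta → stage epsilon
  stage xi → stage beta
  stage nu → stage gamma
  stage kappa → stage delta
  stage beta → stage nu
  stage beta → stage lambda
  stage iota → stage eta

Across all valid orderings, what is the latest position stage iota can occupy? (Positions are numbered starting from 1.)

The stages that are forced after stage iota, directly or by a chain of constraints, are stage delta, stage nu, stage eta, stage kappa, stage xi, stage beta, stage epsilon, stage lambda, stage gamma. That's 9 stages.
With 9 mandatory successors out of 10 stages total, the latest slot for stage iota is 10−9 = 1, and it's reachable by doing all non-successors before stage iota.

1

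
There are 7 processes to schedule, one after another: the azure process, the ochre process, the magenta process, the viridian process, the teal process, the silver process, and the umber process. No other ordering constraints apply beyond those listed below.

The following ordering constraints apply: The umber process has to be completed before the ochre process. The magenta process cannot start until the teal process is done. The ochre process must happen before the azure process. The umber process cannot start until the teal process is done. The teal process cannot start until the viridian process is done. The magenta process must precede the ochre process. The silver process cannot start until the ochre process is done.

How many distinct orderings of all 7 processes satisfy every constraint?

Only the viridian process has no prerequisites, so it must go first.
Systematically extending each partial ordering one process at a time and counting, there are 4 complete orderings.

4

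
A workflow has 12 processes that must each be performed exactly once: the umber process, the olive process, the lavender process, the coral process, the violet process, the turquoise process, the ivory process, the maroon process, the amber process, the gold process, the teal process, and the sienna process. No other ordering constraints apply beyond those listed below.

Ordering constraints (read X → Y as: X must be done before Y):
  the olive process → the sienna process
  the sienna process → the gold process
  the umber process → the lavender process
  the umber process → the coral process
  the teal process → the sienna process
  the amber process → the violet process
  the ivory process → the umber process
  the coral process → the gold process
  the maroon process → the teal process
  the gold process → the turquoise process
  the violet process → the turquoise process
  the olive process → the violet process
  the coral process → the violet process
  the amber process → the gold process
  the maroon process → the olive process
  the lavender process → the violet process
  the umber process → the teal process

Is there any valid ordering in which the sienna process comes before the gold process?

Yes

The sienna process is actually forced before the gold process by the constraints, so certainly some valid ordering has the sienna process first.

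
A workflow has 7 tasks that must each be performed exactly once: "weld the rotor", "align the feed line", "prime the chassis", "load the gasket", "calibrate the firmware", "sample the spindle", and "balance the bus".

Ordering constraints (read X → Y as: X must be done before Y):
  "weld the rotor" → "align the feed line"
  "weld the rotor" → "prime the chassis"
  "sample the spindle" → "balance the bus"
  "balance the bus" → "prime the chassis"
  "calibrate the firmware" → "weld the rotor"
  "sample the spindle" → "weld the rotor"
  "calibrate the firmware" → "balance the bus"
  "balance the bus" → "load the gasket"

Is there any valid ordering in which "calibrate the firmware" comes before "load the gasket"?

Yes

Every valid ordering already has "calibrate the firmware" before "load the gasket" (the constraints require it), so in particular at least one does.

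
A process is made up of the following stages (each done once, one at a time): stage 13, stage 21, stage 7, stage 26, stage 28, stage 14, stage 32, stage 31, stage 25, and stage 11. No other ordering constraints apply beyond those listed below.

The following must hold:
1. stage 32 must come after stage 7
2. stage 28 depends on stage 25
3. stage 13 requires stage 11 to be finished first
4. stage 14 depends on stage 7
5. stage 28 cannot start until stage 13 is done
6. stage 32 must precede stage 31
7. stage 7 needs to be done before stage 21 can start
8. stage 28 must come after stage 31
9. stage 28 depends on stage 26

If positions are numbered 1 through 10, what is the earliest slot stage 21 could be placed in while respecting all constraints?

2

Working backwards through the constraints from stage 21, its only required predecessor is stage 7.
With 1 mandatory predecessor, the earliest stage 21 can sit is position 1+1 = 2, and placing just that one first achieves it.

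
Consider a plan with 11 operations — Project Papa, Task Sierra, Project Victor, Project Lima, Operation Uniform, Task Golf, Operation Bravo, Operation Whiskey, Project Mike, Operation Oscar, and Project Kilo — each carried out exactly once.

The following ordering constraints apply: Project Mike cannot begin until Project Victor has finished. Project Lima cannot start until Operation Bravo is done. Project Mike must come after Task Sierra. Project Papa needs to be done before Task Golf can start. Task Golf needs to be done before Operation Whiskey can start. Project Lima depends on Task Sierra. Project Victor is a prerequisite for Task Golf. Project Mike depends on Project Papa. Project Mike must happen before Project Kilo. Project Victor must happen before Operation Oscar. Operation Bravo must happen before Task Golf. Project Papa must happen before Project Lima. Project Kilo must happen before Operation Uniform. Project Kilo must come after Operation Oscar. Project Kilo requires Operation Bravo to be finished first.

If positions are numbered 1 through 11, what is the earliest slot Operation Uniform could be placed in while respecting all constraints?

8

Working backwards through the constraints from Operation Uniform, its full set of required predecessors is Project Papa, Task Sierra, Project Victor, Operation Bravo, Project Mike, Operation Oscar, Project Kilo — 7 of them.
With 7 mandatory predecessors, the earliest Operation Uniform can sit is position 7+1 = 8, and placing just those 7 first achieves it.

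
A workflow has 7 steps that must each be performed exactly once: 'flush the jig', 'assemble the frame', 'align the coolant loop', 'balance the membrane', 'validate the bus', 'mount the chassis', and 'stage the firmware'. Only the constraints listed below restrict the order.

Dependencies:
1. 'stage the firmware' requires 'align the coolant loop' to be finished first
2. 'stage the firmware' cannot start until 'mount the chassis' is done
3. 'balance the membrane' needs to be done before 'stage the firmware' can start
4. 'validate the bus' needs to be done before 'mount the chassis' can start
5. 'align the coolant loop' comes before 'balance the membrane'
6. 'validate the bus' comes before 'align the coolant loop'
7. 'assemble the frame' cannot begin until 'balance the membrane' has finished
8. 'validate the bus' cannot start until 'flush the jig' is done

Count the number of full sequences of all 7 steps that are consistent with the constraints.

Only 'flush the jig' has no prerequisites, so it must go first.
Enumerating by repeatedly choosing an available step (one whose prerequisites are all placed) gives 7 distinct complete orderings.

7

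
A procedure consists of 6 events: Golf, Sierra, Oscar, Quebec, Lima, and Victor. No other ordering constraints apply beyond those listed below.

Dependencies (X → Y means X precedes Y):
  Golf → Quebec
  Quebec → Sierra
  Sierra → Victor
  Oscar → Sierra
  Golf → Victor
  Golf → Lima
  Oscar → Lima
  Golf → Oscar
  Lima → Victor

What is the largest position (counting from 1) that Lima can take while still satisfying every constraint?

Following the constraints forward from Lima, its only required successor is Victor.
So at least 1 event follows Lima, putting Lima no later than position 5. That position is achievable by scheduling everything else first.

5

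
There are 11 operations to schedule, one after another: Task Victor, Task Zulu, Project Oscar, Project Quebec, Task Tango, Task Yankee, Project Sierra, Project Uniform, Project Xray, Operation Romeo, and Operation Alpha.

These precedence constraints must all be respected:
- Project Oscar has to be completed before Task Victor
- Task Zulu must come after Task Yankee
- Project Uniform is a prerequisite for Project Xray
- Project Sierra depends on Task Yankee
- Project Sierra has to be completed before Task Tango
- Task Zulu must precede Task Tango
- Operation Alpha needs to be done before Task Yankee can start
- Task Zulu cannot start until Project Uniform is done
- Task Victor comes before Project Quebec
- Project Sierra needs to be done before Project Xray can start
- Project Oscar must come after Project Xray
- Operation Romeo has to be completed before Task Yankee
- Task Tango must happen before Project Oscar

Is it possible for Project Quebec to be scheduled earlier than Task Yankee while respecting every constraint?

There is a dependency chain Task Yankee → Task Zulu → Task Tango → Project Oscar → Task Victor → Project Quebec, so Project Quebec always comes after Task Yankee.
Hence Project Quebec can never be scheduled before Task Yankee.

No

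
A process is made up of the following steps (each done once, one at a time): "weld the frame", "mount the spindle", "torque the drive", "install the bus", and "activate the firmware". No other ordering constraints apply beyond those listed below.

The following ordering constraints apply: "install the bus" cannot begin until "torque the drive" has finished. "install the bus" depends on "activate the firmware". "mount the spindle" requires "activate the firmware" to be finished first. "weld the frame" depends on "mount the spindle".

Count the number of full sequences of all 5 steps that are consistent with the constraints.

9

2 steps have no prerequisites ("torque the drive", "activate the firmware"), so any of them could come first.
Counting all ways to extend the partial order to a total order gives 9.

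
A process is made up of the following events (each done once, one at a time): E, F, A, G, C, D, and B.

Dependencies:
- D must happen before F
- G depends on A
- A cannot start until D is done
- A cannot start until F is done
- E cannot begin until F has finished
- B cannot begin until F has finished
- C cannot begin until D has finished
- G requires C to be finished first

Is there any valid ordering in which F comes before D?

No

The constraints give a chain D → F, which forces D before F.
Hence F can never be scheduled before D.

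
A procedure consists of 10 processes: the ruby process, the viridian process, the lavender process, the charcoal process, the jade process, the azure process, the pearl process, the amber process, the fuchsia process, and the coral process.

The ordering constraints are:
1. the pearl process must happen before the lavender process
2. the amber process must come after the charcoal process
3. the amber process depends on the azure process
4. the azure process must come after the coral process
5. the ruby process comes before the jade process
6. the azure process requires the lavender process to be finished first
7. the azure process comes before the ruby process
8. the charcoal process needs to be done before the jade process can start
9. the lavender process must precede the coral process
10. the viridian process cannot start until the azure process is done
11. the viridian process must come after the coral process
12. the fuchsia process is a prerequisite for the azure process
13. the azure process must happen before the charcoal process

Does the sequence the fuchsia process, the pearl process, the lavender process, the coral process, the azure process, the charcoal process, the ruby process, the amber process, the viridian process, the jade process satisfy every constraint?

Going through the constraints one by one, each required predecessor appears earlier in the sequence than its dependent — e.g. the coral process (position 4) is before the viridian process (position 9), as required.

Yes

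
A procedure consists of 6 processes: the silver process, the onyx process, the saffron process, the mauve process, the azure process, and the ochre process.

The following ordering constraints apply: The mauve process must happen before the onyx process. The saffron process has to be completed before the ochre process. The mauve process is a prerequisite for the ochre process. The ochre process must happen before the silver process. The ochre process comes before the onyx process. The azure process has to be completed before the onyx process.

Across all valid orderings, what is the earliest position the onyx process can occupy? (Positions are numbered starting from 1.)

5

The processes that are forced before the onyx process, directly or transitively, are the saffron process, the mauve process, the azure process, the ochre process. That's 4 processes.
With 4 mandatory predecessors, the earliest the onyx process can sit is position 4+1 = 5, and placing just those 4 first achieves it.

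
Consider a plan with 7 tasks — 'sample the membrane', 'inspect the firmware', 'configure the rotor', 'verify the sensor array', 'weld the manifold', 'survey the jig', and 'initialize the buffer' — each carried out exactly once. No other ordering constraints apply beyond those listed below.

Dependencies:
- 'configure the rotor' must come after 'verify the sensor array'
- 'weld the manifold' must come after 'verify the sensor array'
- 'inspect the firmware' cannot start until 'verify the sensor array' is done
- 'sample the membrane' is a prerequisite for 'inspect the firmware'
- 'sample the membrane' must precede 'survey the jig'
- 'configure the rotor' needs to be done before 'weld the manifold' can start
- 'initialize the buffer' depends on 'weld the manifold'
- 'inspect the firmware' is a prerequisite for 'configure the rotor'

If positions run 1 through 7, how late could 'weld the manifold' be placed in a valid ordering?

6

The only task forced after 'weld the manifold' (directly or by a chain) is 'initialize the buffer'.
So at least 1 task follows 'weld the manifold', putting 'weld the manifold' no later than position 6. That position is achievable by scheduling everything else first.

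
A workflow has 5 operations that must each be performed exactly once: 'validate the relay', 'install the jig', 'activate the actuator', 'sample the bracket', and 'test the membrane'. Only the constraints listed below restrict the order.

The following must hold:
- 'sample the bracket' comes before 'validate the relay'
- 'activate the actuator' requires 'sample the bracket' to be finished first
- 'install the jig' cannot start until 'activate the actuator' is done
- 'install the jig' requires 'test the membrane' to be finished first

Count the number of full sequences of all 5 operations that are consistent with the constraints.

11

The operations with no prerequisites are 'sample the bracket', 'test the membrane'; any of them can be placed first.
Enumerating by repeatedly choosing an available operation (one whose prerequisites are all placed) gives 11 distinct complete orderings.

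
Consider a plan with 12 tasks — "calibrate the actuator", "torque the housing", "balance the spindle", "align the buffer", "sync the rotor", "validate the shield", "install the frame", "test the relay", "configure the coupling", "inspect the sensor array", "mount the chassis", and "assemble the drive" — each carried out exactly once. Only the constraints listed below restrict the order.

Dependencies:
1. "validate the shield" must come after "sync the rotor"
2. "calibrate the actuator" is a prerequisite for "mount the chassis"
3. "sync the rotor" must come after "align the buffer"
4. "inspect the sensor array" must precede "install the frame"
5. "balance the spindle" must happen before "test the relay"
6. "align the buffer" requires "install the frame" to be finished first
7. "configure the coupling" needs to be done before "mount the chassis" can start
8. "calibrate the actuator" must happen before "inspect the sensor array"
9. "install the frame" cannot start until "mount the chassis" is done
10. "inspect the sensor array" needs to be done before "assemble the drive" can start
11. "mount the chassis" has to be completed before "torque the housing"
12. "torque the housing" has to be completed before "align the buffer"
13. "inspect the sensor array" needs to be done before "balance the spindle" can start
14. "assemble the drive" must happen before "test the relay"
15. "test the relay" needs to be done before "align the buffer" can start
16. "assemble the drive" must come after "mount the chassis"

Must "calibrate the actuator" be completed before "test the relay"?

Yes

Following the dependencies: "calibrate the actuator" → "inspect the sensor array" → "balance the spindle" → "test the relay".
That forces "calibrate the actuator" before "test the relay" in every valid schedule.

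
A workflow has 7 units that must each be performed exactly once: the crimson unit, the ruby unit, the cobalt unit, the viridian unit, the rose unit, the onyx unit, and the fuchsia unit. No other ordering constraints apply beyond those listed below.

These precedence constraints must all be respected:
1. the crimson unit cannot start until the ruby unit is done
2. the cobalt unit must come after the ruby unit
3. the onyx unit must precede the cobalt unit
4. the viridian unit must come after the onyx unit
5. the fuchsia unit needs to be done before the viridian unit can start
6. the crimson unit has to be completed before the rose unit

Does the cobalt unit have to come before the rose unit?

The cobalt unit and the rose unit are not related by any chain of constraints.
So the cobalt unit can come before the rose unit or after — it is not forced.

No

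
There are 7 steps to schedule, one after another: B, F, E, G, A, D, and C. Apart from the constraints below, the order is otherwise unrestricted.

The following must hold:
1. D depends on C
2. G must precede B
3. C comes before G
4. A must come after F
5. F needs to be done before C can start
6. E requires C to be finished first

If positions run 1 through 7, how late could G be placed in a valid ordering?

6

The only step forced after G (directly or by a chain) is B.
With 1 mandatory successor out of 7 steps total, the latest slot for G is 7−1 = 6, and it's reachable by doing all non-successors before G.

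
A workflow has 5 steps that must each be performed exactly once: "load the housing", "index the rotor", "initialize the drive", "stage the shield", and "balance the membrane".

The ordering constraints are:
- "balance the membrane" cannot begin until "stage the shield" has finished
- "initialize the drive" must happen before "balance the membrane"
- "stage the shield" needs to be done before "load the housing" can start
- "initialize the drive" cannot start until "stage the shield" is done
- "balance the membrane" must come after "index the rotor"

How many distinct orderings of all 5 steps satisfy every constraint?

2 steps have no prerequisites ("index the rotor", "stage the shield"), so any of them could come first.
Counting all ways to extend the partial order to a total order gives 11.

11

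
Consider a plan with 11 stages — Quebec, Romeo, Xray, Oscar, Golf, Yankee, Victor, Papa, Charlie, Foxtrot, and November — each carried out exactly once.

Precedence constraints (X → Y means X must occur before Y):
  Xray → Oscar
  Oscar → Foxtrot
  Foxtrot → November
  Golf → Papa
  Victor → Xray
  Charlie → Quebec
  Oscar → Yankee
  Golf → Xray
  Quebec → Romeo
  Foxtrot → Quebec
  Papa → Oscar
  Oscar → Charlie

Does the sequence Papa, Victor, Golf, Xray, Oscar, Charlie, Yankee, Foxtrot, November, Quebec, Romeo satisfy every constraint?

No

In the proposed order, Papa appears before Golf.
But one of the constraints requires Golf before Papa, so this ordering violates it.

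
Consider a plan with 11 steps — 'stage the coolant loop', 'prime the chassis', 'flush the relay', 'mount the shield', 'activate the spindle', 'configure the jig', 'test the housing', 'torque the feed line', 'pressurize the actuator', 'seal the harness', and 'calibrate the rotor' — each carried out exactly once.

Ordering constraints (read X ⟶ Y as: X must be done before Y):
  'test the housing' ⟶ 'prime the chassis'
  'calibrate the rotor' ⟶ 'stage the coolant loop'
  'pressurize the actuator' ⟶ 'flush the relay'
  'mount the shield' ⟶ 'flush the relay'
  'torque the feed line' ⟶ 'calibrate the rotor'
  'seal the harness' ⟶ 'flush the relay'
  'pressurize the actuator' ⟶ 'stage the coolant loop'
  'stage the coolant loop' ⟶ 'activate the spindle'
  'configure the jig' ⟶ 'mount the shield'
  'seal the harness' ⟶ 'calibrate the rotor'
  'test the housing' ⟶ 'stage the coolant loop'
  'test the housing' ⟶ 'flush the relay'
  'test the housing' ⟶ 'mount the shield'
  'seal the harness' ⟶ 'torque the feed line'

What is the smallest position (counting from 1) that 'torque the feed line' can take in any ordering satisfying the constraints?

2

The only step forced before 'torque the feed line' (directly or transitively) is 'seal the harness'.
So at minimum 1 step comes before 'torque the feed line', putting 'torque the feed line' no earlier than position 2. That position is achievable by scheduling exactly that predecessor first.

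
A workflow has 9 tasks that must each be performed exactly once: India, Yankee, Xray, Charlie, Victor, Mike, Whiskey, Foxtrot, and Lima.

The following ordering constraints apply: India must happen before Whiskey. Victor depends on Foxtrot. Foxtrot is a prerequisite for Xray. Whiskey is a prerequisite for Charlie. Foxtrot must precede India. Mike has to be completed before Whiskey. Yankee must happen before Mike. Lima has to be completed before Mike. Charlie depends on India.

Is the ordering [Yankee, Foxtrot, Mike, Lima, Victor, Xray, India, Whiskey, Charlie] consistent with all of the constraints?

Here Lima comes after Mike.
That contradicts the constraint that Lima must precede Mike.

No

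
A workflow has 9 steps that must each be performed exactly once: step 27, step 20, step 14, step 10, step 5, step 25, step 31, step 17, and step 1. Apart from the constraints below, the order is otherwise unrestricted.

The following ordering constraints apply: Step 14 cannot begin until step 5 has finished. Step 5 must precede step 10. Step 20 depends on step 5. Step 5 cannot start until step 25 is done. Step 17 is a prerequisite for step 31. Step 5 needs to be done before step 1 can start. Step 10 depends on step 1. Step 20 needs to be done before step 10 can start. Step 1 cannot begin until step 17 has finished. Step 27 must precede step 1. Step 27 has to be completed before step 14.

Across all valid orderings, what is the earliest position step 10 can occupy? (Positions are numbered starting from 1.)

7

The steps that are forced before step 10, directly or transitively, are step 27, step 20, step 5, step 25, step 17, step 1. That's 6 steps.
So at minimum 6 steps come before step 10, putting step 10 no earlier than position 7. That position is achievable by scheduling exactly those predecessors first.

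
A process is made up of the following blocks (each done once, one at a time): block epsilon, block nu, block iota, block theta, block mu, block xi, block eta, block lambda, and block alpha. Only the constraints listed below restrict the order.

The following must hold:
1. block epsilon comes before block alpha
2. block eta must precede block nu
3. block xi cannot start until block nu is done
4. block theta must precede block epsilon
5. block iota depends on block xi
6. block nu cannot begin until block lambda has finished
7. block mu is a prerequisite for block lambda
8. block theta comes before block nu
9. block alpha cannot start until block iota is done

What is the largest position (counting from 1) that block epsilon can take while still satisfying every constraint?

8

The only block forced after block epsilon (directly or by a chain) is block alpha.
With 1 mandatory successor out of 9 blocks total, the latest slot for block epsilon is 9−1 = 8, and it's reachable by doing all non-successors before block epsilon.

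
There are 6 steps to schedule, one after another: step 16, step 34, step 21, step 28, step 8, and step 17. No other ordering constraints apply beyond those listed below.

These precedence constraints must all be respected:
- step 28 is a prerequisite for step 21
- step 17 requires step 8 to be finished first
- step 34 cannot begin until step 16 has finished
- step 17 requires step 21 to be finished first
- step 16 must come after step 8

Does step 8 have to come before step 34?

Yes

Tracing the constraints gives a chain: step 8 → step 16 → step 34.
So step 8 must precede step 34 in any valid ordering.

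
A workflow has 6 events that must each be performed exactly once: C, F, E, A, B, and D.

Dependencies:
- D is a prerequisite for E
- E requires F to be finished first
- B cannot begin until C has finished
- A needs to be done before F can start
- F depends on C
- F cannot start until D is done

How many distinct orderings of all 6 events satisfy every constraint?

24

The events with no prerequisites are C, A, D; any of them can be placed first.
Enumerating by repeatedly choosing an available event (one whose prerequisites are all placed) gives 24 distinct complete orderings.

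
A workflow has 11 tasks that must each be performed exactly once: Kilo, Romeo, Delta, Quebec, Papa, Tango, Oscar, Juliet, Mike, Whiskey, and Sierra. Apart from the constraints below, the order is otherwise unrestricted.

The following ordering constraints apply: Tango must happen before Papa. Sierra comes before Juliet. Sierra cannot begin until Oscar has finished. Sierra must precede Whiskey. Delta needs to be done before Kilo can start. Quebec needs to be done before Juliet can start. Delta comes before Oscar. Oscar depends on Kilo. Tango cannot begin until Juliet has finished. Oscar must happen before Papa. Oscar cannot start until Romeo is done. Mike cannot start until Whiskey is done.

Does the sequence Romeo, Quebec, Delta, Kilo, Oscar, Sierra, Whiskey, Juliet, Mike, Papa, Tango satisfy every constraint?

Here Tango comes after Papa.
But one of the constraints requires Tango before Papa, so this ordering violates it.

No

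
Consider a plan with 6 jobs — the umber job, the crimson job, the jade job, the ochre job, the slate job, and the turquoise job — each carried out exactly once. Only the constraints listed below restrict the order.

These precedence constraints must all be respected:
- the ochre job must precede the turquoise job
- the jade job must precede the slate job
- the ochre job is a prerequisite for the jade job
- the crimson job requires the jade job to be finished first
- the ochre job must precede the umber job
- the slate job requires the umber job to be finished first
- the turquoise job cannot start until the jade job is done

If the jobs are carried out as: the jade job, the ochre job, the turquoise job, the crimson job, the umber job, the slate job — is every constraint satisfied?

The sequence places the jade job ahead of the ochre job.
That contradicts the constraint that the ochre job must precede the jade job.

No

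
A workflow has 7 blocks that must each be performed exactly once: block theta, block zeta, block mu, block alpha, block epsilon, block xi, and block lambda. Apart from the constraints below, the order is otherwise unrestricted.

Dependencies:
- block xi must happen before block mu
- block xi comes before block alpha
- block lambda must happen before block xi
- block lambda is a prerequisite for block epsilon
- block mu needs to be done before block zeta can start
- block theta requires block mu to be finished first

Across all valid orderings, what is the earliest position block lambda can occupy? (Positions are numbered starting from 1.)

1

Block lambda has no prerequisites at all, so it can go in position 1.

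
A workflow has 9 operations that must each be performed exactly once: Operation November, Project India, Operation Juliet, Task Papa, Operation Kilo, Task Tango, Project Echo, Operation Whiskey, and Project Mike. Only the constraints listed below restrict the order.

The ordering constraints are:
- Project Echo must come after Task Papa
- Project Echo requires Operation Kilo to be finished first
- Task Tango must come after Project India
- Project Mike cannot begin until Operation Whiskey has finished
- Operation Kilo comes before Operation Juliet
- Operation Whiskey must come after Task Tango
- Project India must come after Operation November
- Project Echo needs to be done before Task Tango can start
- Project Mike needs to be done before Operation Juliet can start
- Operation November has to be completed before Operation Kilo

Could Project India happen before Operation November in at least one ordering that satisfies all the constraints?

No

The constraints give a chain Operation November → Project India, which forces Operation November before Project India.
Hence Project India can never be scheduled before Operation November.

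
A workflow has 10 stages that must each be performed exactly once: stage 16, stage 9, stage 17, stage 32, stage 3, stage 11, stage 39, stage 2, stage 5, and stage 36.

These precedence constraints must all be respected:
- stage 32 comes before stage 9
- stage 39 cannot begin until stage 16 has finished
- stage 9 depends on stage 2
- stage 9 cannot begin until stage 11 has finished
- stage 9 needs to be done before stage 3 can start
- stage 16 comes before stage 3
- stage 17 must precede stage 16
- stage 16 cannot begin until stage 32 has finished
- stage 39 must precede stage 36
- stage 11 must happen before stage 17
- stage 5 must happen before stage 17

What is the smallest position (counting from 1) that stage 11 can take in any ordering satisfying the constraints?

Nothing is required before stage 11; it can be the very first stage.

1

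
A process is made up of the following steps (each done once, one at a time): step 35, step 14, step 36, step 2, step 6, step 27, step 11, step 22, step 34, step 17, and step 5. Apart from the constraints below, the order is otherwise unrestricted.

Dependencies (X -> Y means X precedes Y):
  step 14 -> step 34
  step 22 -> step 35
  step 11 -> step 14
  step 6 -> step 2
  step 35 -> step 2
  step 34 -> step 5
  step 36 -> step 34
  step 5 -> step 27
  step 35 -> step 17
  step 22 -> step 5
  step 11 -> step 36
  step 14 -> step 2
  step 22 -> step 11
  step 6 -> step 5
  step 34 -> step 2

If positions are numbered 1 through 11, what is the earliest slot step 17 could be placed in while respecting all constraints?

3

Working backwards through the constraints from step 17, its full set of required predecessors is step 35, step 22 — 2 of them.
With 2 mandatory predecessors, the earliest step 17 can sit is position 2+1 = 3, and placing just those 2 first achieves it.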